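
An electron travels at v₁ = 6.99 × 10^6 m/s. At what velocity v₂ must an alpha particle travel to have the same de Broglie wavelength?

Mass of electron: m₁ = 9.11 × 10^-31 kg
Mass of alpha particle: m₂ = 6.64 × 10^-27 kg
v₂ = 9.59 × 10^2 m/s

For equal de Broglie wavelengths: λ₁ = λ₂

h/(m₁v₁) = h/(m₂v₂)
m₁v₁ = m₂v₂
v₂ = v₁ · (m₁/m₂)

v₂ = 6.99 × 10^6 m/s × (9.11 × 10^-31 kg / 6.64 × 10^-27 kg)
v₂ = 9.59 × 10^2 m/s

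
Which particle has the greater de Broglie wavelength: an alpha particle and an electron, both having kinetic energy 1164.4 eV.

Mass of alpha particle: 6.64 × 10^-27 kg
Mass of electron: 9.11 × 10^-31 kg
The electron has the longer wavelength.

Using λ = h/√(2mKE):

For alpha particle: λ₁ = h/√(2m₁KE) = 4.21 × 10^-13 m
For electron: λ₂ = h/√(2m₂KE) = 3.59 × 10^-11 m

Since λ ∝ 1/√m at constant kinetic energy, the lighter particle has the longer wavelength.

The electron has the longer de Broglie wavelength.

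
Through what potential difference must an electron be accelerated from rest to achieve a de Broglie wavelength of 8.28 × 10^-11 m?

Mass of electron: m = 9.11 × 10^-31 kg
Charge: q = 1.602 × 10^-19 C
219 V

From λ = h/√(2mqV), we solve for V:

λ² = h²/(2mqV)
V = h²/(2mqλ²)
V = (6.626 × 10^-34 J·s)² / (2 × 9.11 × 10^-31 kg × 1.602 × 10^-19 C × (8.28 × 10^-11 m)²)
V = 219 V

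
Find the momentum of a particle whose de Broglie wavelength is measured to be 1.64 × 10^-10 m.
4.04 × 10^-24 kg·m/s

From the de Broglie relation λ = h/p, we solve for p:

p = h/λ
p = (6.626 × 10^-34 J·s) / (1.64 × 10^-10 m)
p = 4.04 × 10^-24 kg·m/s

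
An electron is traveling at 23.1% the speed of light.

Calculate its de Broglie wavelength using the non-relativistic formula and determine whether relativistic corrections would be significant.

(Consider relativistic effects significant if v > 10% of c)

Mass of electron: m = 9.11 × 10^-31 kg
Yes, relativistic corrections are needed.

Using the non-relativistic de Broglie formula λ = h/(mv):

v = 23.1% × c = 6.925 × 10^7 m/s

λ = h/(mv)
λ = (6.626 × 10^-34 J·s) / (9.11 × 10^-31 kg × 6.925 × 10^7 m/s)
λ = 1.05 × 10^-11 m

Since v = 23.1% of c > 10% of c, relativistic corrections ARE significant and the actual wavelength would differ from this non-relativistic estimate.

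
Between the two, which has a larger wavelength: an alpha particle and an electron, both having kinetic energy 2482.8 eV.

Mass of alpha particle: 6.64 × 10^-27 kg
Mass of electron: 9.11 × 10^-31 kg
The electron has the longer wavelength.

Using λ = h/√(2mKE):

For alpha particle: λ₁ = h/√(2m₁KE) = 2.88 × 10^-13 m
For electron: λ₂ = h/√(2m₂KE) = 2.46 × 10^-11 m

Since λ ∝ 1/√m at constant kinetic energy, the lighter particle has the longer wavelength.

The electron has the longer de Broglie wavelength.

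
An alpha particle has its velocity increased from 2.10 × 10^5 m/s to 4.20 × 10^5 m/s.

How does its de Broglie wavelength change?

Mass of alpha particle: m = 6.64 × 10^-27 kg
The wavelength decreases by a factor of 2.

Using λ = h/(mv):

Initial wavelength: λ₁ = h/(mv₁) = 4.75 × 10^-13 m
Final wavelength: λ₂ = h/(mv₂) = 2.38 × 10^-13 m

Since λ ∝ 1/v, when velocity increases by a factor of 2, the wavelength decreases by a factor of 2.

λ₂/λ₁ = v₁/v₂ = 1/2

The wavelength decreases by a factor of 2.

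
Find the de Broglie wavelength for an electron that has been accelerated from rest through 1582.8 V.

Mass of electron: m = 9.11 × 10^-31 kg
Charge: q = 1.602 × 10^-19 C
3.08 × 10^-11 m

When a particle is accelerated through voltage V, it gains kinetic energy KE = qV.

The de Broglie wavelength is then λ = h/√(2mqV):

λ = h/√(2mqV)
λ = (6.626 × 10^-34 J·s) / √(2 × 9.11 × 10^-31 kg × 1.602 × 10^-19 C × 1582.8 V)
λ = 3.08 × 10^-11 m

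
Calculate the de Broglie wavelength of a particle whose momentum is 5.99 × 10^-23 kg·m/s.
1.11 × 10^-11 m

Using the de Broglie relation λ = h/p:

λ = h/p
λ = (6.626 × 10^-34 J·s) / (5.99 × 10^-23 kg·m/s)
λ = 1.11 × 10^-11 m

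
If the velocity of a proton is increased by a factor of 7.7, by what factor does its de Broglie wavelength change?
The wavelength decreases by a factor of 7.7.

From λ = h/(mv), the wavelength is inversely proportional to velocity:

λ ∝ 1/v

If v → 7.7v, then λ → λ/7.7

When velocity is increased by a factor of 7.7, the wavelength decreases by a factor of 7.7.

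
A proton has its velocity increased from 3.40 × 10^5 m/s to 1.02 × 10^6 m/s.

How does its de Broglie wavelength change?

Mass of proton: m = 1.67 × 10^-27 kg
The wavelength decreases by a factor of 3.

Using λ = h/(mv):

Initial wavelength: λ₁ = h/(mv₁) = 1.17 × 10^-12 m
Final wavelength: λ₂ = h/(mv₂) = 3.89 × 10^-13 m

Since λ ∝ 1/v, when velocity increases by a factor of 3, the wavelength decreases by a factor of 3.

λ₂/λ₁ = v₁/v₂ = 1/3

The wavelength decreases by a factor of 3.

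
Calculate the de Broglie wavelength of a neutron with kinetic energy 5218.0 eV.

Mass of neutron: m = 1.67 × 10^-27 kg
3.97 × 10^-13 m

Using λ = h/√(2mKE):

First convert KE to Joules: KE = 5218.0 eV = 8.360 × 10^-16 J

λ = h/√(2mKE)
λ = (6.626 × 10^-34 J·s) / √(2 × 1.67 × 10^-27 kg × 8.360 × 10^-16 J)
λ = 3.97 × 10^-13 m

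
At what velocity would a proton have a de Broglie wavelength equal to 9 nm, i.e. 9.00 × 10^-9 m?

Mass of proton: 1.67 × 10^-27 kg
4.41 × 10^1 m/s

From λ = h/(mv), solve for v:

v = h/(mλ)
v = (6.626 × 10^-34 J·s) / (1.67 × 10^-27 kg × 9.00 × 10^-9 m)
v = 4.41 × 10^1 m/s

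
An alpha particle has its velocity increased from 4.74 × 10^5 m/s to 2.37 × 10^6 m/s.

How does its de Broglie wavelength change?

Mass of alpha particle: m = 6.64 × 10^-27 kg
The wavelength decreases by a factor of 5.

Using λ = h/(mv):

Initial wavelength: λ₁ = h/(mv₁) = 2.11 × 10^-13 m
Final wavelength: λ₂ = h/(mv₂) = 4.21 × 10^-14 m

Since λ ∝ 1/v, when velocity increases by a factor of 5, the wavelength decreases by a factor of 5.

λ₂/λ₁ = v₁/v₂ = 1/5

The wavelength decreases by a factor of 5.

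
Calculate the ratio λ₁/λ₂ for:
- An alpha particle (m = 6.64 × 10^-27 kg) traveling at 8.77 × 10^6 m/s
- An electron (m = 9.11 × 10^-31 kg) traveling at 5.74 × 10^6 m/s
λ₁/λ₂ = 8.98 × 10^-5

Using λ = h/(mv):

λ₁ = h/(m₁v₁) = 1.14 × 10^-14 m
λ₂ = h/(m₂v₂) = 1.27 × 10^-10 m

Ratio λ₁/λ₂ = (m₂v₂)/(m₁v₁)
         = (9.11 × 10^-31 kg × 5.74 × 10^6 m/s) / (6.64 × 10^-27 kg × 8.77 × 10^6 m/s)
         = 8.98 × 10^-5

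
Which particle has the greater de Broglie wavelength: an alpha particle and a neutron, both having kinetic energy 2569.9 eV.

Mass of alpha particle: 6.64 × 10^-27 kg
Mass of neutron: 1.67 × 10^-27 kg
The neutron has the longer wavelength.

Using λ = h/√(2mKE):

For alpha particle: λ₁ = h/√(2m₁KE) = 2.83 × 10^-13 m
For neutron: λ₂ = h/√(2m₂KE) = 5.65 × 10^-13 m

Since λ ∝ 1/√m at constant kinetic energy, the lighter particle has the longer wavelength.

The neutron has the longer de Broglie wavelength.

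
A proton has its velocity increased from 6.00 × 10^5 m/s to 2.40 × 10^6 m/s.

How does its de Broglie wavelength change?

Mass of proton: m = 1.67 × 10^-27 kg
The wavelength decreases by a factor of 4.

Using λ = h/(mv):

Initial wavelength: λ₁ = h/(mv₁) = 6.61 × 10^-13 m
Final wavelength: λ₂ = h/(mv₂) = 1.65 × 10^-13 m

Since λ ∝ 1/v, when velocity increases by a factor of 4, the wavelength decreases by a factor of 4.

λ₂/λ₁ = v₁/v₂ = 1/4

The wavelength decreases by a factor of 4.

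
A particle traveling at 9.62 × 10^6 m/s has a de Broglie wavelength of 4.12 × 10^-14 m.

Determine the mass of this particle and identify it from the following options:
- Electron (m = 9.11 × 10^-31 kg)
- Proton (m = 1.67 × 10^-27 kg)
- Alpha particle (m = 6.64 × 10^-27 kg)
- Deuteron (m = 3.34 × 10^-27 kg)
The particle is a proton.

From λ = h/(mv), solve for mass:

m = h/(λv)
m = (6.626 × 10^-34 J·s) / (4.12 × 10^-14 m × 9.62 × 10^6 m/s)
m = 1.67 × 10^-27 kg

Comparing with the listed masses, this is closest to a proton.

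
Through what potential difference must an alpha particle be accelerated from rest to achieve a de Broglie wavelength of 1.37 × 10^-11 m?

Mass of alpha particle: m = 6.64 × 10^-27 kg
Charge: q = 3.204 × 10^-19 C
5.50 × 10^-1 V

From λ = h/√(2mqV), we solve for V:

λ² = h²/(2mqV)
V = h²/(2mqλ²)
V = (6.626 × 10^-34 J·s)² / (2 × 6.64 × 10^-27 kg × 3.204 × 10^-19 C × (1.37 × 10^-11 m)²)
V = 5.50 × 10^-1 V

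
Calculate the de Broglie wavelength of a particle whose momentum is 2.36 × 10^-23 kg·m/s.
2.81 × 10^-11 m

Using the de Broglie relation λ = h/p:

λ = h/p
λ = (6.626 × 10^-34 J·s) / (2.36 × 10^-23 kg·m/s)
λ = 2.81 × 10^-11 m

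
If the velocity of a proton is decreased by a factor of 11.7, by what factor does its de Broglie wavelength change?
The wavelength increases by a factor of 11.7.

From λ = h/(mv), the wavelength is inversely proportional to velocity:

λ ∝ 1/v

If v → v/11.7, then λ → 11.7λ

When velocity is decreased by a factor of 11.7, the wavelength increases by a factor of 11.7.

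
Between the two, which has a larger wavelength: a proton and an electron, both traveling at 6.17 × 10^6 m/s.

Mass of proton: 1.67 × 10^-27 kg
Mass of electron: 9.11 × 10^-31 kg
The electron has the longer wavelength.

Using λ = h/(mv), since both particles have the same velocity, the wavelength depends only on mass.

For proton: λ₁ = h/(m₁v) = 6.43 × 10^-14 m
For electron: λ₂ = h/(m₂v) = 1.18 × 10^-10 m

Since λ ∝ 1/m at constant velocity, the lighter particle has the longer wavelength.

The electron has the longer de Broglie wavelength.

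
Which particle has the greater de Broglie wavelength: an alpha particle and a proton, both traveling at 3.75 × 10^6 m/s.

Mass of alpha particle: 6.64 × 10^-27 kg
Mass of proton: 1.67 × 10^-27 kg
The proton has the longer wavelength.

Using λ = h/(mv), since both particles have the same velocity, the wavelength depends only on mass.

For alpha particle: λ₁ = h/(m₁v) = 2.66 × 10^-14 m
For proton: λ₂ = h/(m₂v) = 1.06 × 10^-13 m

Since λ ∝ 1/m at constant velocity, the lighter particle has the longer wavelength.

The proton has the longer de Broglie wavelength.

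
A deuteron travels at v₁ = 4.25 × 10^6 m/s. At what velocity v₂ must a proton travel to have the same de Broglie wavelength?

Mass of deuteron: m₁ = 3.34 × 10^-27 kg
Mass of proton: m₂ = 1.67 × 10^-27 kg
v₂ = 8.50 × 10^6 m/s

For equal de Broglie wavelengths: λ₁ = λ₂

h/(m₁v₁) = h/(m₂v₂)
m₁v₁ = m₂v₂
v₂ = v₁ · (m₁/m₂)

v₂ = 4.25 × 10^6 m/s × (3.34 × 10^-27 kg / 1.67 × 10^-27 kg)
v₂ = 8.50 × 10^6 m/s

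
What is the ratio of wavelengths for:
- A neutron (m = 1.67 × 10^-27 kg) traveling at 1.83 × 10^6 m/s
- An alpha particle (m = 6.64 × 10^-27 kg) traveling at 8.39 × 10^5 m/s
λ₁/λ₂ = 1.82

Using λ = h/(mv):

λ₁ = h/(m₁v₁) = 2.17 × 10^-13 m
λ₂ = h/(m₂v₂) = 1.19 × 10^-13 m

Ratio λ₁/λ₂ = (m₂v₂)/(m₁v₁)
         = (6.64 × 10^-27 kg × 8.39 × 10^5 m/s) / (1.67 × 10^-27 kg × 1.83 × 10^6 m/s)
         = 1.82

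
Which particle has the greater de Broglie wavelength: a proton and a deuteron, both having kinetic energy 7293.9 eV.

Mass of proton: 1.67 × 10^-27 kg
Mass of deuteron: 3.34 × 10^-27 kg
The proton has the longer wavelength.

Using λ = h/√(2mKE):

For proton: λ₁ = h/√(2m₁KE) = 3.35 × 10^-13 m
For deuteron: λ₂ = h/√(2m₂KE) = 2.37 × 10^-13 m

Since λ ∝ 1/√m at constant kinetic energy, the lighter particle has the longer wavelength.

The proton has the longer de Broglie wavelength.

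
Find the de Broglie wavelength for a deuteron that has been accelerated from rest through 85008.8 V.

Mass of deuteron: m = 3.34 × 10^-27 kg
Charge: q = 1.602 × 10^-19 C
6.95 × 10^-14 m

When a particle is accelerated through voltage V, it gains kinetic energy KE = qV.

The de Broglie wavelength is then λ = h/√(2mqV):

λ = h/√(2mqV)
λ = (6.626 × 10^-34 J·s) / √(2 × 3.34 × 10^-27 kg × 1.602 × 10^-19 C × 85008.8 V)
λ = 6.95 × 10^-14 m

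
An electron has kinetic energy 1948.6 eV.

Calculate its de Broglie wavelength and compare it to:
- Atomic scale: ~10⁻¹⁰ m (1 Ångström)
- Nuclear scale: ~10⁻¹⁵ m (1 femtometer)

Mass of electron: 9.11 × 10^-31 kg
λ = 2.78 × 10^-11 m, which is between nuclear and atomic scales.

Using λ = h/√(2mKE):

KE = 1948.6 eV = 3.122 × 10^-16 J

λ = h/√(2mKE)
λ = (6.626 × 10^-34 J·s) / √(2 × 9.11 × 10^-31 kg × 3.122 × 10^-16 J)
λ = 2.78 × 10^-11 m

Comparison:
- Atomic scale (10⁻¹⁰ m): λ is 0.28× this size
- Nuclear scale (10⁻¹⁵ m): λ is 2.8e+04× this size

The wavelength is between nuclear and atomic scales.

This wavelength is appropriate for probing atomic structure but too large for nuclear physics experiments.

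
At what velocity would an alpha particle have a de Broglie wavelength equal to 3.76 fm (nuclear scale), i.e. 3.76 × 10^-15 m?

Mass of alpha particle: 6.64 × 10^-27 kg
2.65 × 10^7 m/s

From λ = h/(mv), solve for v:

v = h/(mλ)
v = (6.626 × 10^-34 J·s) / (6.64 × 10^-27 kg × 3.76 × 10^-15 m)
v = 2.65 × 10^7 m/s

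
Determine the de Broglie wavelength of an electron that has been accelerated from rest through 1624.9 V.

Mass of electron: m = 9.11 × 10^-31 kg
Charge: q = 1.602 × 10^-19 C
3.04 × 10^-11 m

When a particle is accelerated through voltage V, it gains kinetic energy KE = qV.

The de Broglie wavelength is then λ = h/√(2mqV):

λ = h/√(2mqV)
λ = (6.626 × 10^-34 J·s) / √(2 × 9.11 × 10^-31 kg × 1.602 × 10^-19 C × 1624.9 V)
λ = 3.04 × 10^-11 m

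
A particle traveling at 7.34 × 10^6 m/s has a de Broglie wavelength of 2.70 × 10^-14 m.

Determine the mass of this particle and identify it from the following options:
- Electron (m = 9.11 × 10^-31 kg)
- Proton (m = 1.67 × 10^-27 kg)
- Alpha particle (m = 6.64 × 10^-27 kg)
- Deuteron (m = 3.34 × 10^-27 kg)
The particle is a deuteron.

From λ = h/(mv), solve for mass:

m = h/(λv)
m = (6.626 × 10^-34 J·s) / (2.70 × 10^-14 m × 7.34 × 10^6 m/s)
m = 3.34 × 10^-27 kg

Comparing with the listed masses, this is closest to a deuteron.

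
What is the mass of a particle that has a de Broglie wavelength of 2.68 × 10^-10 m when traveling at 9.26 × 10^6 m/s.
2.67 × 10^-31 kg

From the de Broglie relation λ = h/(mv), we solve for m:

m = h/(λv)
m = (6.626 × 10^-34 J·s) / (2.68 × 10^-10 m × 9.26 × 10^6 m/s)
m = 2.67 × 10^-31 kg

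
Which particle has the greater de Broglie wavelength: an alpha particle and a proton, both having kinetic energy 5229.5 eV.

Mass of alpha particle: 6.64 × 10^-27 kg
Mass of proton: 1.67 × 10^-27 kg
The proton has the longer wavelength.

Using λ = h/√(2mKE):

For alpha particle: λ₁ = h/√(2m₁KE) = 1.99 × 10^-13 m
For proton: λ₂ = h/√(2m₂KE) = 3.96 × 10^-13 m

Since λ ∝ 1/√m at constant kinetic energy, the lighter particle has the longer wavelength.

The proton has the longer de Broglie wavelength.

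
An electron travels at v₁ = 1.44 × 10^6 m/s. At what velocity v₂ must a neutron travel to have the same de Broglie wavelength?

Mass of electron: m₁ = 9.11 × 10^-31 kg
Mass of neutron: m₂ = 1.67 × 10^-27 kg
v₂ = 7.86 × 10^2 m/s

For equal de Broglie wavelengths: λ₁ = λ₂

h/(m₁v₁) = h/(m₂v₂)
m₁v₁ = m₂v₂
v₂ = v₁ · (m₁/m₂)

v₂ = 1.44 × 10^6 m/s × (9.11 × 10^-31 kg / 1.67 × 10^-27 kg)
v₂ = 7.86 × 10^2 m/s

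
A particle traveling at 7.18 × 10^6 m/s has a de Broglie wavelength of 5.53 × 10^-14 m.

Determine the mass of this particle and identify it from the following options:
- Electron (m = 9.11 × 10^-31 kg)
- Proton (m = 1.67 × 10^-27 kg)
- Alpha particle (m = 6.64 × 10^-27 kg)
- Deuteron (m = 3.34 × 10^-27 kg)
The particle is a proton.

From λ = h/(mv), solve for mass:

m = h/(λv)
m = (6.626 × 10^-34 J·s) / (5.53 × 10^-14 m × 7.18 × 10^6 m/s)
m = 1.67 × 10^-27 kg

Comparing with the listed masses, this is closest to a proton.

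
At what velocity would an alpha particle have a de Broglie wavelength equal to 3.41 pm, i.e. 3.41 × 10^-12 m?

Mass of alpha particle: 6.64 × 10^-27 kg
2.93 × 10^4 m/s

From λ = h/(mv), solve for v:

v = h/(mλ)
v = (6.626 × 10^-34 J·s) / (6.64 × 10^-27 kg × 3.41 × 10^-12 m)
v = 2.93 × 10^4 m/s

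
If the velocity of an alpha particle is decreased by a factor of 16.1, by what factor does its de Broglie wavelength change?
The wavelength increases by a factor of 16.1.

From λ = h/(mv), the wavelength is inversely proportional to velocity:

λ ∝ 1/v

If v → v/16.1, then λ → 16.1λ

When velocity is decreased by a factor of 16.1, the wavelength increases by a factor of 16.1.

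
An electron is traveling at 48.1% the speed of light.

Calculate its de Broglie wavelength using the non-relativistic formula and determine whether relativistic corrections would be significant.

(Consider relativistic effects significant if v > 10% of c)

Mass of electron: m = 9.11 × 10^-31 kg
Yes, relativistic corrections are needed.

Using the non-relativistic de Broglie formula λ = h/(mv):

v = 48.1% × c = 1.442 × 10^8 m/s

λ = h/(mv)
λ = (6.626 × 10^-34 J·s) / (9.11 × 10^-31 kg × 1.442 × 10^8 m/s)
λ = 5.04 × 10^-12 m

Since v = 48.1% of c > 10% of c, relativistic corrections ARE significant and the actual wavelength would differ from this non-relativistic estimate.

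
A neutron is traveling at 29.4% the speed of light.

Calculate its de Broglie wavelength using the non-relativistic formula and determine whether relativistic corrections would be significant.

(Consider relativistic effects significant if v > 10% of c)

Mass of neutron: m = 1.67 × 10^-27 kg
Yes, relativistic corrections are needed.

Using the non-relativistic de Broglie formula λ = h/(mv):

v = 29.4% × c = 8.814 × 10^7 m/s

λ = h/(mv)
λ = (6.626 × 10^-34 J·s) / (1.67 × 10^-27 kg × 8.814 × 10^7 m/s)
λ = 4.50 × 10^-15 m

Since v = 29.4% of c > 10% of c, relativistic corrections ARE significant and the actual wavelength would differ from this non-relativistic estimate.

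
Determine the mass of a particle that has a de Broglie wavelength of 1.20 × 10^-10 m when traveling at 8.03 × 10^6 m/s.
6.88 × 10^-31 kg

From the de Broglie relation λ = h/(mv), we solve for m:

m = h/(λv)
m = (6.626 × 10^-34 J·s) / (1.20 × 10^-10 m × 8.03 × 10^6 m/s)
m = 6.88 × 10^-31 kg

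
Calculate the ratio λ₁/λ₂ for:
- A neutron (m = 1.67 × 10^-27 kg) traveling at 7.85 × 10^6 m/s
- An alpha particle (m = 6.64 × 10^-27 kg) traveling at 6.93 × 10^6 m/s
λ₁/λ₂ = 3.51

Using λ = h/(mv):

λ₁ = h/(m₁v₁) = 5.05 × 10^-14 m
λ₂ = h/(m₂v₂) = 1.44 × 10^-14 m

Ratio λ₁/λ₂ = (m₂v₂)/(m₁v₁)
         = (6.64 × 10^-27 kg × 6.93 × 10^6 m/s) / (1.67 × 10^-27 kg × 7.85 × 10^6 m/s)
         = 3.51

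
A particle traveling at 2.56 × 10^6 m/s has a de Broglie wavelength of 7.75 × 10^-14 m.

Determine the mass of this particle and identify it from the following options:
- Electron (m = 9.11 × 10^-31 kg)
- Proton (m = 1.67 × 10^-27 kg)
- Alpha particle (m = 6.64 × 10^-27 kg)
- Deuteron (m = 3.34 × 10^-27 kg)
The particle is a deuteron.

From λ = h/(mv), solve for mass:

m = h/(λv)
m = (6.626 × 10^-34 J·s) / (7.75 × 10^-14 m × 2.56 × 10^6 m/s)
m = 3.34 × 10^-27 kg

Comparing with the listed masses, this is closest to a deuteron.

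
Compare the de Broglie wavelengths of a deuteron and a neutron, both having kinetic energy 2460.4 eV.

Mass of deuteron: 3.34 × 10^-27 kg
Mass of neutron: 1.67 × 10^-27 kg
The neutron has the longer wavelength.

Using λ = h/√(2mKE):

For deuteron: λ₁ = h/√(2m₁KE) = 4.08 × 10^-13 m
For neutron: λ₂ = h/√(2m₂KE) = 5.77 × 10^-13 m

Since λ ∝ 1/√m at constant kinetic energy, the lighter particle has the longer wavelength.

The neutron has the longer de Broglie wavelength.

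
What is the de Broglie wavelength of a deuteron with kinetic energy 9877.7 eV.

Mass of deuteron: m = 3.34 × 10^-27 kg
2.04 × 10^-13 m

Using λ = h/√(2mKE):

First convert KE to Joules: KE = 9877.7 eV = 1.583 × 10^-15 J

λ = h/√(2mKE)
λ = (6.626 × 10^-34 J·s) / √(2 × 3.34 × 10^-27 kg × 1.583 × 10^-15 J)
λ = 2.04 × 10^-13 m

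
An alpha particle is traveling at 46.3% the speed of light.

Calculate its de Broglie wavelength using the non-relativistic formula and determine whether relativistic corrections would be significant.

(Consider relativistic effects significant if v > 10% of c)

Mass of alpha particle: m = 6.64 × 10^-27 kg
Yes, relativistic corrections are needed.

Using the non-relativistic de Broglie formula λ = h/(mv):

v = 46.3% × c = 1.388 × 10^8 m/s

λ = h/(mv)
λ = (6.626 × 10^-34 J·s) / (6.64 × 10^-27 kg × 1.388 × 10^8 m/s)
λ = 7.19 × 10^-16 m

Since v = 46.3% of c > 10% of c, relativistic corrections ARE significant and the actual wavelength would differ from this non-relativistic estimate.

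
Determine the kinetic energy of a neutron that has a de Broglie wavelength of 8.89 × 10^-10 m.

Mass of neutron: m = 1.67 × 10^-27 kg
1.66 × 10^-22 J (or 1.04 × 10^-3 eV)

From λ = h/√(2mKE), we solve for KE:

λ² = h²/(2mKE)
KE = h²/(2mλ²)
KE = (6.626 × 10^-34 J·s)² / (2 × 1.67 × 10^-27 kg × (8.89 × 10^-10 m)²)
KE = 1.66 × 10^-22 J
KE = 1.04 × 10^-3 eV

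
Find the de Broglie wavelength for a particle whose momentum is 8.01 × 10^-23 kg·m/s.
8.27 × 10^-12 m

Using the de Broglie relation λ = h/p:

λ = h/p
λ = (6.626 × 10^-34 J·s) / (8.01 × 10^-23 kg·m/s)
λ = 8.27 × 10^-12 m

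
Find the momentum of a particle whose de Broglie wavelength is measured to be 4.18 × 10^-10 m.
1.59 × 10^-24 kg·m/s

From the de Broglie relation λ = h/p, we solve for p:

p = h/λ
p = (6.626 × 10^-34 J·s) / (4.18 × 10^-10 m)
p = 1.59 × 10^-24 kg·m/s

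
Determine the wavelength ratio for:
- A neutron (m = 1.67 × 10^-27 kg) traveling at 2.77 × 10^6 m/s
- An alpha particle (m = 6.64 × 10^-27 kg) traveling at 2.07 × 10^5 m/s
λ₁/λ₂ = 0.297

Using λ = h/(mv):

λ₁ = h/(m₁v₁) = 1.43 × 10^-13 m
λ₂ = h/(m₂v₂) = 4.82 × 10^-13 m

Ratio λ₁/λ₂ = (m₂v₂)/(m₁v₁)
         = (6.64 × 10^-27 kg × 2.07 × 10^5 m/s) / (1.67 × 10^-27 kg × 2.77 × 10^6 m/s)
         = 0.297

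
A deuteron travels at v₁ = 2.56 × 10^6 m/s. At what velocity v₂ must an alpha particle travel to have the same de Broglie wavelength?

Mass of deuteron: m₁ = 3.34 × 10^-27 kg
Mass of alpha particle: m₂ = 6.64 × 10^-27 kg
v₂ = 1.29 × 10^6 m/s

For equal de Broglie wavelengths: λ₁ = λ₂

h/(m₁v₁) = h/(m₂v₂)
m₁v₁ = m₂v₂
v₂ = v₁ · (m₁/m₂)

v₂ = 2.56 × 10^6 m/s × (3.34 × 10^-27 kg / 6.64 × 10^-27 kg)
v₂ = 1.29 × 10^6 m/s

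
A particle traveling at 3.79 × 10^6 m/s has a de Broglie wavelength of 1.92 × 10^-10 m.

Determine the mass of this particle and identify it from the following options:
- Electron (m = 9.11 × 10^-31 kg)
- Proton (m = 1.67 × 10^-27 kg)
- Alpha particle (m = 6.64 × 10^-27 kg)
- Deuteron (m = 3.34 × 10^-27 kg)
The particle is an electron.

From λ = h/(mv), solve for mass:

m = h/(λv)
m = (6.626 × 10^-34 J·s) / (1.92 × 10^-10 m × 3.79 × 10^6 m/s)
m = 9.11 × 10^-31 kg

Comparing with the listed masses, this is closest to an electron.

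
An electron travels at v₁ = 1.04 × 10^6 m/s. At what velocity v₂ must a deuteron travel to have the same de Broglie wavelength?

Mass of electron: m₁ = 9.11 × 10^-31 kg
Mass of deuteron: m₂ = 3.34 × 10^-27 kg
v₂ = 2.84 × 10^2 m/s

For equal de Broglie wavelengths: λ₁ = λ₂

h/(m₁v₁) = h/(m₂v₂)
m₁v₁ = m₂v₂
v₂ = v₁ · (m₁/m₂)

v₂ = 1.04 × 10^6 m/s × (9.11 × 10^-31 kg / 3.34 × 10^-27 kg)
v₂ = 2.84 × 10^2 m/s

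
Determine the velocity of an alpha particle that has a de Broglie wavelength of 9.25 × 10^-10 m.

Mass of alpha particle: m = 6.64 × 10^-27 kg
1.08 × 10^2 m/s

From the de Broglie relation λ = h/(mv), we solve for v:

v = h/(mλ)
v = (6.626 × 10^-34 J·s) / (6.64 × 10^-27 kg × 9.25 × 10^-10 m)
v = 1.08 × 10^2 m/s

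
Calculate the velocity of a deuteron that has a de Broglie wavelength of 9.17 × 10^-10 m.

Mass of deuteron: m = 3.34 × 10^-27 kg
2.16 × 10^2 m/s

From the de Broglie relation λ = h/(mv), we solve for v:

v = h/(mλ)
v = (6.626 × 10^-34 J·s) / (3.34 × 10^-27 kg × 9.17 × 10^-10 m)
v = 2.16 × 10^2 m/s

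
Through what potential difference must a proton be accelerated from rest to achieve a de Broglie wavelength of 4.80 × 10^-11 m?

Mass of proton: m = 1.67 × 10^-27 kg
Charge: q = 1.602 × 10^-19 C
3.56 × 10^-1 V

From λ = h/√(2mqV), we solve for V:

λ² = h²/(2mqV)
V = h²/(2mqλ²)
V = (6.626 × 10^-34 J·s)² / (2 × 1.67 × 10^-27 kg × 1.602 × 10^-19 C × (4.80 × 10^-11 m)²)
V = 3.56 × 10^-1 V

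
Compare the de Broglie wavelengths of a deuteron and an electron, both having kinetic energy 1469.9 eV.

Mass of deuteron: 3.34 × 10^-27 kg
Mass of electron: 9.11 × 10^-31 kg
The electron has the longer wavelength.

Using λ = h/√(2mKE):

For deuteron: λ₁ = h/√(2m₁KE) = 5.28 × 10^-13 m
For electron: λ₂ = h/√(2m₂KE) = 3.20 × 10^-11 m

Since λ ∝ 1/√m at constant kinetic energy, the lighter particle has the longer wavelength.

The electron has the longer de Broglie wavelength.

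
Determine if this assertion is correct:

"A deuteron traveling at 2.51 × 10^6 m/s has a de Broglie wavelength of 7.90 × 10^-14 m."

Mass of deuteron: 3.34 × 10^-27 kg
True

The claim is correct.

Using λ = h/(mv):
λ = (6.626 × 10^-34 J·s) / (3.34 × 10^-27 kg × 2.51 × 10^6 m/s)
λ = 7.90 × 10^-14 m

This matches the claimed value.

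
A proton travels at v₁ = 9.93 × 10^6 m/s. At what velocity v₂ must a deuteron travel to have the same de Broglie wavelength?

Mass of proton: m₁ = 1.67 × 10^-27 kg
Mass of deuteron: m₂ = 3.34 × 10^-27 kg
v₂ = 4.96 × 10^6 m/s

For equal de Broglie wavelengths: λ₁ = λ₂

h/(m₁v₁) = h/(m₂v₂)
m₁v₁ = m₂v₂
v₂ = v₁ · (m₁/m₂)

v₂ = 9.93 × 10^6 m/s × (1.67 × 10^-27 kg / 3.34 × 10^-27 kg)
v₂ = 4.96 × 10^6 m/s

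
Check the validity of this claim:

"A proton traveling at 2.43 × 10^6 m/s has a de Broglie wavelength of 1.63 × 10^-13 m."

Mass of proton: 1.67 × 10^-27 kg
True

The claim is correct.

Using λ = h/(mv):
λ = (6.626 × 10^-34 J·s) / (1.67 × 10^-27 kg × 2.43 × 10^6 m/s)
λ = 1.63 × 10^-13 m

This matches the claimed value.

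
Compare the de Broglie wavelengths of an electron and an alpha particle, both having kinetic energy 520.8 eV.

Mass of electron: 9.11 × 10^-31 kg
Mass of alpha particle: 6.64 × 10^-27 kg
The electron has the longer wavelength.

Using λ = h/√(2mKE):

For electron: λ₁ = h/√(2m₁KE) = 5.37 × 10^-11 m
For alpha particle: λ₂ = h/√(2m₂KE) = 6.29 × 10^-13 m

Since λ ∝ 1/√m at constant kinetic energy, the lighter particle has the longer wavelength.

The electron has the longer de Broglie wavelength.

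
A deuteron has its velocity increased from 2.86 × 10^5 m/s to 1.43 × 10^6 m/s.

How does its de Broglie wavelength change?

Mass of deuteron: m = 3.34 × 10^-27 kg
The wavelength decreases by a factor of 5.

Using λ = h/(mv):

Initial wavelength: λ₁ = h/(mv₁) = 6.94 × 10^-13 m
Final wavelength: λ₂ = h/(mv₂) = 1.39 × 10^-13 m

Since λ ∝ 1/v, when velocity increases by a factor of 5, the wavelength decreases by a factor of 5.

λ₂/λ₁ = v₁/v₂ = 1/5

The wavelength decreases by a factor of 5.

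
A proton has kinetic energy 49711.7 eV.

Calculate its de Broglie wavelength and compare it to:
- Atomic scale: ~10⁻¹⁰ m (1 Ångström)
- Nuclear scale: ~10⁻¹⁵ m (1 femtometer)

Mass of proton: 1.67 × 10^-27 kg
λ = 1.28 × 10^-13 m, which is between nuclear and atomic scales.

Using λ = h/√(2mKE):

KE = 49711.7 eV = 7.965 × 10^-15 J

λ = h/√(2mKE)
λ = (6.626 × 10^-34 J·s) / √(2 × 1.67 × 10^-27 kg × 7.965 × 10^-15 J)
λ = 1.28 × 10^-13 m

Comparison:
- Atomic scale (10⁻¹⁰ m): λ is 0.0013× this size
- Nuclear scale (10⁻¹⁵ m): λ is 1.3e+02× this size

The wavelength is between nuclear and atomic scales.

This wavelength is appropriate for probing atomic structure but too large for nuclear physics experiments.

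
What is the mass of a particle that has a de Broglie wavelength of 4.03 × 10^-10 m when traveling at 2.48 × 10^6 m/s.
6.63 × 10^-31 kg

From the de Broglie relation λ = h/(mv), we solve for m:

m = h/(λv)
m = (6.626 × 10^-34 J·s) / (4.03 × 10^-10 m × 2.48 × 10^6 m/s)
m = 6.63 × 10^-31 kg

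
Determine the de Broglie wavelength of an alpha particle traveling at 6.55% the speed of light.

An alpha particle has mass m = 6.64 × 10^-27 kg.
5.08 × 10^-15 m

Using the de Broglie relation λ = h/(mv):

v = 6.55% × c = 1.964 × 10^7 m/s

λ = h/(mv)
λ = (6.626 × 10^-34 J·s) / (6.64 × 10^-27 kg × 1.964 × 10^7 m/s)
λ = 5.08 × 10^-15 m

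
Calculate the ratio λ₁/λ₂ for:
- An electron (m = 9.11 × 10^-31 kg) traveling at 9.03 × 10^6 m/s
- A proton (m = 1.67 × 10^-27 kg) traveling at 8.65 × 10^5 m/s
λ₁/λ₂ = 176

Using λ = h/(mv):

λ₁ = h/(m₁v₁) = 8.05 × 10^-11 m
λ₂ = h/(m₂v₂) = 4.59 × 10^-13 m

Ratio λ₁/λ₂ = (m₂v₂)/(m₁v₁)
         = (1.67 × 10^-27 kg × 8.65 × 10^5 m/s) / (9.11 × 10^-31 kg × 9.03 × 10^6 m/s)
         = 176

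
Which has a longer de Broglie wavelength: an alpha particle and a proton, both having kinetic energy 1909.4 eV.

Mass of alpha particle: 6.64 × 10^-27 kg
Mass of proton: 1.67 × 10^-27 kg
The proton has the longer wavelength.

Using λ = h/√(2mKE):

For alpha particle: λ₁ = h/√(2m₁KE) = 3.29 × 10^-13 m
For proton: λ₂ = h/√(2m₂KE) = 6.56 × 10^-13 m

Since λ ∝ 1/√m at constant kinetic energy, the lighter particle has the longer wavelength.

The proton has the longer de Broglie wavelength.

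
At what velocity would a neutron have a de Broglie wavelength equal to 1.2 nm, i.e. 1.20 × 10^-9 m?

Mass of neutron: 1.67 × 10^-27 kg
3.31 × 10^2 m/s

From λ = h/(mv), solve for v:

v = h/(mλ)
v = (6.626 × 10^-34 J·s) / (1.67 × 10^-27 kg × 1.20 × 10^-9 m)
v = 3.31 × 10^2 m/s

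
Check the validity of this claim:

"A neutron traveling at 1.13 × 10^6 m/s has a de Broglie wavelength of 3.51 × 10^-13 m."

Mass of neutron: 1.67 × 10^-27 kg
True

The claim is correct.

Using λ = h/(mv):
λ = (6.626 × 10^-34 J·s) / (1.67 × 10^-27 kg × 1.13 × 10^6 m/s)
λ = 3.51 × 10^-13 m

This matches the claimed value.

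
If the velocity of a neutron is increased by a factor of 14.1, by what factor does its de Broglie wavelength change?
The wavelength decreases by a factor of 14.1.

From λ = h/(mv), the wavelength is inversely proportional to velocity:

λ ∝ 1/v

If v → 14.1v, then λ → λ/14.1

When velocity is increased by a factor of 14.1, the wavelength decreases by a factor of 14.1.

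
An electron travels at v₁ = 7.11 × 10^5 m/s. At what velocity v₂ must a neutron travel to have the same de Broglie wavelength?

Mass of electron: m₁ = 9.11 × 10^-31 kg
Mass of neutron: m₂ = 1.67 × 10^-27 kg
v₂ = 3.88 × 10^2 m/s

For equal de Broglie wavelengths: λ₁ = λ₂

h/(m₁v₁) = h/(m₂v₂)
m₁v₁ = m₂v₂
v₂ = v₁ · (m₁/m₂)

v₂ = 7.11 × 10^5 m/s × (9.11 × 10^-31 kg / 1.67 × 10^-27 kg)
v₂ = 3.88 × 10^2 m/s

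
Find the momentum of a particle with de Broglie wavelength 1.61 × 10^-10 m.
4.12 × 10^-24 kg·m/s

From the de Broglie relation λ = h/p, we solve for p:

p = h/λ
p = (6.626 × 10^-34 J·s) / (1.61 × 10^-10 m)
p = 4.12 × 10^-24 kg·m/s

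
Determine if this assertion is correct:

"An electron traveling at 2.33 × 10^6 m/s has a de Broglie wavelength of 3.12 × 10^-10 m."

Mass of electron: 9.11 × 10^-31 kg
True

The claim is correct.

Using λ = h/(mv):
λ = (6.626 × 10^-34 J·s) / (9.11 × 10^-31 kg × 2.33 × 10^6 m/s)
λ = 3.12 × 10^-10 m

This matches the claimed value.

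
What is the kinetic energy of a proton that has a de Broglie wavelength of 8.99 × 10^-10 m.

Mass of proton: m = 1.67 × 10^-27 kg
1.63 × 10^-22 J (or 1.02 × 10^-3 eV)

From λ = h/√(2mKE), we solve for KE:

λ² = h²/(2mKE)
KE = h²/(2mλ²)
KE = (6.626 × 10^-34 J·s)² / (2 × 1.67 × 10^-27 kg × (8.99 × 10^-10 m)²)
KE = 1.63 × 10^-22 J
KE = 1.02 × 10^-3 eV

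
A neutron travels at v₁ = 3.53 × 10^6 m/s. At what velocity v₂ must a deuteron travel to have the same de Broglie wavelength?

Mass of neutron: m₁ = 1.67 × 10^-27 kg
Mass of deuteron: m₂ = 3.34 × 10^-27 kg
v₂ = 1.76 × 10^6 m/s

For equal de Broglie wavelengths: λ₁ = λ₂

h/(m₁v₁) = h/(m₂v₂)
m₁v₁ = m₂v₂
v₂ = v₁ · (m₁/m₂)

v₂ = 3.53 × 10^6 m/s × (1.67 × 10^-27 kg / 3.34 × 10^-27 kg)
v₂ = 1.76 × 10^6 m/s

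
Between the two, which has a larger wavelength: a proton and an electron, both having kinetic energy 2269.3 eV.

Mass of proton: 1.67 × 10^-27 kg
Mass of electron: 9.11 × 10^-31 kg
The electron has the longer wavelength.

Using λ = h/√(2mKE):

For proton: λ₁ = h/√(2m₁KE) = 6.01 × 10^-13 m
For electron: λ₂ = h/√(2m₂KE) = 2.57 × 10^-11 m

Since λ ∝ 1/√m at constant kinetic energy, the lighter particle has the longer wavelength.

The electron has the longer de Broglie wavelength.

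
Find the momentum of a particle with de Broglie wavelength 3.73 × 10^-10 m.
1.78 × 10^-24 kg·m/s

From the de Broglie relation λ = h/p, we solve for p:

p = h/λ
p = (6.626 × 10^-34 J·s) / (3.73 × 10^-10 m)
p = 1.78 × 10^-24 kg·m/s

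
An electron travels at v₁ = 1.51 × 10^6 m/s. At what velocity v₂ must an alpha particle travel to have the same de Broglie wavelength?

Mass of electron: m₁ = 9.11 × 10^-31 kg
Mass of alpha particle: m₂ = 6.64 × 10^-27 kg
v₂ = 2.07 × 10^2 m/s

For equal de Broglie wavelengths: λ₁ = λ₂

h/(m₁v₁) = h/(m₂v₂)
m₁v₁ = m₂v₂
v₂ = v₁ · (m₁/m₂)

v₂ = 1.51 × 10^6 m/s × (9.11 × 10^-31 kg / 6.64 × 10^-27 kg)
v₂ = 2.07 × 10^2 m/s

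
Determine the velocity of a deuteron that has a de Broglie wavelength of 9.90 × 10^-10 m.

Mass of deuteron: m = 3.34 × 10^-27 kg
2.00 × 10^2 m/s

From the de Broglie relation λ = h/(mv), we solve for v:

v = h/(mλ)
v = (6.626 × 10^-34 J·s) / (3.34 × 10^-27 kg × 9.90 × 10^-10 m)
v = 2.00 × 10^2 m/s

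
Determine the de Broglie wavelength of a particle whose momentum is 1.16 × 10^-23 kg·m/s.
5.71 × 10^-11 m

Using the de Broglie relation λ = h/p:

λ = h/p
λ = (6.626 × 10^-34 J·s) / (1.16 × 10^-23 kg·m/s)
λ = 5.71 × 10^-11 m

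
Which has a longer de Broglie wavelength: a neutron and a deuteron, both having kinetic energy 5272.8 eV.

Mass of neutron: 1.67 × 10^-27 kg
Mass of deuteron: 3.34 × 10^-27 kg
The neutron has the longer wavelength.

Using λ = h/√(2mKE):

For neutron: λ₁ = h/√(2m₁KE) = 3.94 × 10^-13 m
For deuteron: λ₂ = h/√(2m₂KE) = 2.79 × 10^-13 m

Since λ ∝ 1/√m at constant kinetic energy, the lighter particle has the longer wavelength.

The neutron has the longer de Broglie wavelength.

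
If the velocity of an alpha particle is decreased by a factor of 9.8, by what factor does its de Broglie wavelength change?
The wavelength increases by a factor of 9.8.

From λ = h/(mv), the wavelength is inversely proportional to velocity:

λ ∝ 1/v

If v → v/9.8, then λ → 9.8λ

When velocity is decreased by a factor of 9.8, the wavelength increases by a factor of 9.8.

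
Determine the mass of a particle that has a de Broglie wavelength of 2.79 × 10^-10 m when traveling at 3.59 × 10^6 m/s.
6.62 × 10^-31 kg

From the de Broglie relation λ = h/(mv), we solve for m:

m = h/(λv)
m = (6.626 × 10^-34 J·s) / (2.79 × 10^-10 m × 3.59 × 10^6 m/s)
m = 6.62 × 10^-31 kg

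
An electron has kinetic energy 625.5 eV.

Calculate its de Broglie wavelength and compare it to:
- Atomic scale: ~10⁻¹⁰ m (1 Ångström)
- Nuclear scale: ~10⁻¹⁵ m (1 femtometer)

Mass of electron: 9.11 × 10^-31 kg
λ = 4.90 × 10^-11 m, which is between nuclear and atomic scales.

Using λ = h/√(2mKE):

KE = 625.5 eV = 1.002 × 10^-16 J

λ = h/√(2mKE)
λ = (6.626 × 10^-34 J·s) / √(2 × 9.11 × 10^-31 kg × 1.002 × 10^-16 J)
λ = 4.90 × 10^-11 m

Comparison:
- Atomic scale (10⁻¹⁰ m): λ is 0.49× this size
- Nuclear scale (10⁻¹⁵ m): λ is 4.9e+04× this size

The wavelength is between nuclear and atomic scales.

This wavelength is appropriate for probing atomic structure but too large for nuclear physics experiments.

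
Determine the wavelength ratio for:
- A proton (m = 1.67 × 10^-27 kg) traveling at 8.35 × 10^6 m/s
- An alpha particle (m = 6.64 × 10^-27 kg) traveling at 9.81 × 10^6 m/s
λ₁/λ₂ = 4.67

Using λ = h/(mv):

λ₁ = h/(m₁v₁) = 4.75 × 10^-14 m
λ₂ = h/(m₂v₂) = 1.02 × 10^-14 m

Ratio λ₁/λ₂ = (m₂v₂)/(m₁v₁)
         = (6.64 × 10^-27 kg × 9.81 × 10^6 m/s) / (1.67 × 10^-27 kg × 8.35 × 10^6 m/s)
         = 4.67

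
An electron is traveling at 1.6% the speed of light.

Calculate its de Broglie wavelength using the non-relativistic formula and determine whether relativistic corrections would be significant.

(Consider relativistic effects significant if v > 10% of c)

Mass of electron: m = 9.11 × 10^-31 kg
No, relativistic corrections are not needed.

Using the non-relativistic de Broglie formula λ = h/(mv):

v = 1.6% × c = 4.797 × 10^6 m/s

λ = h/(mv)
λ = (6.626 × 10^-34 J·s) / (9.11 × 10^-31 kg × 4.797 × 10^6 m/s)
λ = 1.52 × 10^-10 m

Since v = 1.6% of c < 10% of c, relativistic corrections are NOT significant and this non-relativistic result is a good approximation.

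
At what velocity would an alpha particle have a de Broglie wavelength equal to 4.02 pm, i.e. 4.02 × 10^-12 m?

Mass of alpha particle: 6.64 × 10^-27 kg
2.48 × 10^4 m/s

From λ = h/(mv), solve for v:

v = h/(mλ)
v = (6.626 × 10^-34 J·s) / (6.64 × 10^-27 kg × 4.02 × 10^-12 m)
v = 2.48 × 10^4 m/s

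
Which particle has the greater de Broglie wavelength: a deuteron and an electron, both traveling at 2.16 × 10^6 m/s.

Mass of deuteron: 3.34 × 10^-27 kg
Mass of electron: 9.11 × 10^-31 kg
The electron has the longer wavelength.

Using λ = h/(mv), since both particles have the same velocity, the wavelength depends only on mass.

For deuteron: λ₁ = h/(m₁v) = 9.18 × 10^-14 m
For electron: λ₂ = h/(m₂v) = 3.37 × 10^-10 m

Since λ ∝ 1/m at constant velocity, the lighter particle has the longer wavelength.

The electron has the longer de Broglie wavelength.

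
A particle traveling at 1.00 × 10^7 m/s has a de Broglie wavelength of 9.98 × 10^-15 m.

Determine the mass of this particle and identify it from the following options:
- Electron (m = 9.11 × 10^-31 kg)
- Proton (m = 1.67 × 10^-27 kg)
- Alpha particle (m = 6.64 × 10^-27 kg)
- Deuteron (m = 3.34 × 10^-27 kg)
The particle is an alpha particle.

From λ = h/(mv), solve for mass:

m = h/(λv)
m = (6.626 × 10^-34 J·s) / (9.98 × 10^-15 m × 1.00 × 10^7 m/s)
m = 6.64 × 10^-27 kg

Comparing with the listed masses, this is closest to an alpha particle.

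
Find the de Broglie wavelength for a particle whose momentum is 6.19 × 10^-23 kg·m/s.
1.07 × 10^-11 m

Using the de Broglie relation λ = h/p:

λ = h/p
λ = (6.626 × 10^-34 J·s) / (6.19 × 10^-23 kg·m/s)
λ = 1.07 × 10^-11 m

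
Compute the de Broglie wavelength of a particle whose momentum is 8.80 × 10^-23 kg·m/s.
7.53 × 10^-12 m

Using the de Broglie relation λ = h/p:

λ = h/p
λ = (6.626 × 10^-34 J·s) / (8.80 × 10^-23 kg·m/s)
λ = 7.53 × 10^-12 m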